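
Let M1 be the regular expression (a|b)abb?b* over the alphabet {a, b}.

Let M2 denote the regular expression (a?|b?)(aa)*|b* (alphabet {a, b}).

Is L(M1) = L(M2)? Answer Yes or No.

No

The string aab is accepted by M1 but rejected by M2.
So L(M1) ≠ L(M2).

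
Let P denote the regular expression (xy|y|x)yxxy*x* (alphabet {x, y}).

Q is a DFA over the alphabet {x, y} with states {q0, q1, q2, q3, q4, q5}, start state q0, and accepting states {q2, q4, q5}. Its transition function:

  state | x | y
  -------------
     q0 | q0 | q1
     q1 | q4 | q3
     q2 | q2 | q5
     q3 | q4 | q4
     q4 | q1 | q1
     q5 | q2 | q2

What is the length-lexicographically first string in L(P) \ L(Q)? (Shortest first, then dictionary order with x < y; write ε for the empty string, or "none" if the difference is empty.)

xyxx

The string xyxx is accepted by P but not by Q.
No shorter string lies in the difference, and xyxx is the lexicographically first length-4 string in L(P) \ L(Q).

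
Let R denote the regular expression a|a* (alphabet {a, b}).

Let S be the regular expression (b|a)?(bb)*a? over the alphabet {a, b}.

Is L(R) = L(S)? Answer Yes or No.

No

The string aaa is accepted by R but rejected by S.
So L(R) ≠ L(S).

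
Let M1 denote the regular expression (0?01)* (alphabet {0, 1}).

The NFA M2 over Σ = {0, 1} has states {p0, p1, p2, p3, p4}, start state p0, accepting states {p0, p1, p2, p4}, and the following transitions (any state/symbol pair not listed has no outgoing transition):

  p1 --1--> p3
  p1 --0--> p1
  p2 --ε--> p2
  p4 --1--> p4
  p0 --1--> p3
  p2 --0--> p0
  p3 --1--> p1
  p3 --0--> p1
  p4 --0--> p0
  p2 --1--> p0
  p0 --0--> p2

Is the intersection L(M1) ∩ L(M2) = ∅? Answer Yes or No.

The empty string ε is accepted by both M1 and M2.
Hence L(M1) ∩ L(M2) ≠ ∅.

No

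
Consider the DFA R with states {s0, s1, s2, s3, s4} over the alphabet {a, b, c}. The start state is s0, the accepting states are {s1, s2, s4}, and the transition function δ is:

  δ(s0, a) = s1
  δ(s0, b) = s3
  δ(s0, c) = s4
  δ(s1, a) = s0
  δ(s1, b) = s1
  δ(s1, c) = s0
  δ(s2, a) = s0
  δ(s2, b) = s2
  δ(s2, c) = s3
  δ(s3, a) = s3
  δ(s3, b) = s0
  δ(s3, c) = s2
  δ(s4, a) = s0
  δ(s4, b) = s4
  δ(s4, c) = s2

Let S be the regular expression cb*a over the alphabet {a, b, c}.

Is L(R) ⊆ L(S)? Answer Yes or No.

The string a is in L(R) but not in L(S).
So L(R) ⊄ L(S).

No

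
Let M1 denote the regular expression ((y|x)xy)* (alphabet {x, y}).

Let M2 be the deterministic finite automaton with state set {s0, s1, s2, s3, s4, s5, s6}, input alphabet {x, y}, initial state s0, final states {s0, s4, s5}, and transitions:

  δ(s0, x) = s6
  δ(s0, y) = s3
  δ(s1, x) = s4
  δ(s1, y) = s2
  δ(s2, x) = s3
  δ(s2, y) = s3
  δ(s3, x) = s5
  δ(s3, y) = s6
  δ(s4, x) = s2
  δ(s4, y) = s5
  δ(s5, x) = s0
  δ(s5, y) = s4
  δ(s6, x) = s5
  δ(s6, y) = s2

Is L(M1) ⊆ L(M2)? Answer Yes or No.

The string xxyxxy is in L(M1) but not in L(M2).
So L(M1) ⊄ L(M2).

No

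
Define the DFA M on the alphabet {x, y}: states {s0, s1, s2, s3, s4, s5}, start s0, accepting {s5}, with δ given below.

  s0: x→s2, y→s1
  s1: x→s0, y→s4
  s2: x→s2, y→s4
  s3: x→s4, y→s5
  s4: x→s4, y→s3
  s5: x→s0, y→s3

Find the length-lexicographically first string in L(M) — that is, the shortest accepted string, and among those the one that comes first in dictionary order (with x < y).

xyyy

A breadth-first search from s0 reaches an accepting state first via the path s0 → s2 → s4 → s3 → s5 on input xyyy.
No string of length < 4 is accepted (BFS exhausts all shorter strings without reaching an accepting state), and xyyy is the lexicographically least accepting string of length 4.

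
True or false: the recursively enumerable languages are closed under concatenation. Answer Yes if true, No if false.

Dovetail over all split points of the input and all step bounds t = 1, 2, …, simulating the recogniser for L₁ on the prefix and the recogniser for L₂ on the suffix for t steps; accept if for some split both accept.
So the recursively enumerable languages are closed under concatenation.

Yes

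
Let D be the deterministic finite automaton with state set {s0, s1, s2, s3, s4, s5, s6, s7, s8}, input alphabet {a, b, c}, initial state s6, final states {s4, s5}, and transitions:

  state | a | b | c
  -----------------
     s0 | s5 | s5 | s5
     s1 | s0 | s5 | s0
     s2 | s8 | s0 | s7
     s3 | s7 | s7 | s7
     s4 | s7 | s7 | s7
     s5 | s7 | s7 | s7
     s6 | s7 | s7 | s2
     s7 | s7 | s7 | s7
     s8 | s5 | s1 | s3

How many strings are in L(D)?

The useful subgraph on states {s0, s1, s2, s5, s6, s8} is acyclic, so L(D) is finite; the longest accepting path visits 6 useful states, giving maximum string length 5.
Counting accepting paths from s6 by length: 4 of length 3, 1 of length 4, 6 of length 5. Total 11.

11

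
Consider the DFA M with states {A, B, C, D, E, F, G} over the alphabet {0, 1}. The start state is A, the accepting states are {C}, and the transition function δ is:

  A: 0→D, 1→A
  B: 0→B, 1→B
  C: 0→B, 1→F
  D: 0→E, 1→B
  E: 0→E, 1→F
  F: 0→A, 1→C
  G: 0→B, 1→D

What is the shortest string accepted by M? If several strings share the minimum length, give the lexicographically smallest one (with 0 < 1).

A breadth-first search from A reaches an accepting state first via the path A → D → E → F → C on input 0011.
No string of length < 4 is accepted (BFS exhausts all shorter strings without reaching an accepting state), and 0011 is the lexicographically least accepting string of length 4.

0011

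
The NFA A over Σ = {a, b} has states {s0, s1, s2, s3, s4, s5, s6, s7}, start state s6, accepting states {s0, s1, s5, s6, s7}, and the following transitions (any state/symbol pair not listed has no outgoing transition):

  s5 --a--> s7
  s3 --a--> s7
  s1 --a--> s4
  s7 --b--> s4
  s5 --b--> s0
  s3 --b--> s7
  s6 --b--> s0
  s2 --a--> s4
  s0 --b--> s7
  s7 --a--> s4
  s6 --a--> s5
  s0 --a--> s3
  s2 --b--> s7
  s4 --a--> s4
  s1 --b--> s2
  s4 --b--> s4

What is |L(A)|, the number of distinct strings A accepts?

11

The useful subgraph on states {s0, s3, s5, s6, s7} is acyclic, so L(A) is finite; the longest accepting path visits 5 useful states, giving maximum string length 4.
Counting accepting paths from s6 by length: 1 of length 0, 2 of length 1, 3 of length 2, 3 of length 3, 2 of length 4. Total 11.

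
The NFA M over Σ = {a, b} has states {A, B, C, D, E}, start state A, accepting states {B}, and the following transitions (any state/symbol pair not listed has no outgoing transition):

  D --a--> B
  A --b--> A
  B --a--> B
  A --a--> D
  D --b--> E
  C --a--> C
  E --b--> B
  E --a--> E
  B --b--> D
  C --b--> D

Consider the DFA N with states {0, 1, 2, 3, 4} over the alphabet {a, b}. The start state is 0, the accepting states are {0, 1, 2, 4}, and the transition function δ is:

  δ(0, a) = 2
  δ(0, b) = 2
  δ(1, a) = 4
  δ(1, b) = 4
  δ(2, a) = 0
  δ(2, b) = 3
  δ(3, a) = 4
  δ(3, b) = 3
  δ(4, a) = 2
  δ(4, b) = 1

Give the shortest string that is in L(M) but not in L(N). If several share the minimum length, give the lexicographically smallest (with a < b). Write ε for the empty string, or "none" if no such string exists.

The string abb is accepted by M but not by N.
No shorter string lies in the difference, and abb is the lexicographically first length-3 string in L(M) \ L(N).

abb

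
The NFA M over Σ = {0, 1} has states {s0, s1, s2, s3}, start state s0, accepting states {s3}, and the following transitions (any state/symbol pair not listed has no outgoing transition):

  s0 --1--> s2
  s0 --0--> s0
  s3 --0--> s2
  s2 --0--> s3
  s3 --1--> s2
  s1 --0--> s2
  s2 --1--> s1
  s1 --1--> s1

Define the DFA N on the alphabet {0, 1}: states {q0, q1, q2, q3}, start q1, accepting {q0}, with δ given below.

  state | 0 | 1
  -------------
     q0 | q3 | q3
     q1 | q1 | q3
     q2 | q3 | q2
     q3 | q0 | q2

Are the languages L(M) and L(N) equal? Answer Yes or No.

Exploring the product automaton M × N from the start pair (s0, q1), following both machines on each input symbol, reaches 4 state pairs: (s0, q1), (s2, q3), (s3, q0), (s1, q2).
M accepts in {s3} and N accepts in {q0}. In every reachable pair the two components are either both accepting — (s3, q0) — or both non-accepting, so no string is accepted by exactly one of the machines: L(M) \ L(N) and L(N) \ L(M) are both empty.
Hence every string is accepted by M iff it is accepted by N, and the two languages coincide.

Yes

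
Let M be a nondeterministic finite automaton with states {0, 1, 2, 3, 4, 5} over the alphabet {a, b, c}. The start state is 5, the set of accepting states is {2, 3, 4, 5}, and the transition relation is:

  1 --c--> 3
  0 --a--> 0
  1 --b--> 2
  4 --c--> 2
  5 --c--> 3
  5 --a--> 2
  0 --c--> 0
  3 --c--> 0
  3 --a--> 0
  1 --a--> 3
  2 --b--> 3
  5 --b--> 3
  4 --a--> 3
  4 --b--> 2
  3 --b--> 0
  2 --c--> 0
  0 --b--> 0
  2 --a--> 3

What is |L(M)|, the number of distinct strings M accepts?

6

The useful subgraph on states {2, 3, 5} is acyclic, so L(M) is finite; the longest accepting path visits 3 useful states, giving maximum string length 2.
Counting accepting paths from 5 by length: 1 of length 0, 3 of length 1, 2 of length 2. Total 6.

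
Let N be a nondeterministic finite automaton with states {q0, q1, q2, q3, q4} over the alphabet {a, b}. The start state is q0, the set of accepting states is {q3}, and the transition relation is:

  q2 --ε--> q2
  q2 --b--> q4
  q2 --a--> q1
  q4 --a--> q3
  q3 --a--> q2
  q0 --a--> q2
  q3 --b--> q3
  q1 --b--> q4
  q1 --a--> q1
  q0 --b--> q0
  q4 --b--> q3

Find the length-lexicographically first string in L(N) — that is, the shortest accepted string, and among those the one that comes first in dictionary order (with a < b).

A breadth-first search from q0 reaches an accepting state first via the path q0 → q2 → q4 → q3 on input aba.
No string of length < 3 is accepted (BFS exhausts all shorter strings without reaching an accepting state), and aba is the lexicographically least accepting string of length 3.

aba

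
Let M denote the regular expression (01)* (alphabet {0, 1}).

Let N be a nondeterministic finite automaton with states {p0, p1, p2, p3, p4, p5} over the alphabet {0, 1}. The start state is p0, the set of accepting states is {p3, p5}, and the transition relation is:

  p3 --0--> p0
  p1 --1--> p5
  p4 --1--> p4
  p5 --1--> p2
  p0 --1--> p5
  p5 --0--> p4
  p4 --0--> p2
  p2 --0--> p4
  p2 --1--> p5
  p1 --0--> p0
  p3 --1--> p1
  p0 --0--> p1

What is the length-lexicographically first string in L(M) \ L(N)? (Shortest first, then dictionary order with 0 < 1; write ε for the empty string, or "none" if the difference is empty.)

ε

The empty string ε is accepted by M but not by N.
Since ε is the unique shortest string, it is the required witness.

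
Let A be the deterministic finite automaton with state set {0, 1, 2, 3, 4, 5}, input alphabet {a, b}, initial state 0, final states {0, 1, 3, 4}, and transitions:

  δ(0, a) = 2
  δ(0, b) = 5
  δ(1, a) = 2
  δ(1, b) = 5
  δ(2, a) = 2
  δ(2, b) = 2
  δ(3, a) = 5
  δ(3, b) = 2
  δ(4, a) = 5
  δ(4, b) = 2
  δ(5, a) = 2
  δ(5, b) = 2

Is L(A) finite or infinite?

The useful states (reachable from 0 and able to reach an accepting state) are {0}.
Restricted to these states the transition graph has no cycle, so every accepting path has bounded length and L is finite.

finite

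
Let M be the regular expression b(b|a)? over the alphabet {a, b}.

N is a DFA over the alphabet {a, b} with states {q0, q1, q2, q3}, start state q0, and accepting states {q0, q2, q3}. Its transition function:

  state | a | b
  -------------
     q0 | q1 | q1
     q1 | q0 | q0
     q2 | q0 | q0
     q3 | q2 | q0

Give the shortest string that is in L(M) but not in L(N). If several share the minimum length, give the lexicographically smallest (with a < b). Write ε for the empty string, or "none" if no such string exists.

b

The string b is accepted by M but not by N.
No shorter string lies in the difference, and b is the lexicographically first length-1 string in L(M) \ L(N).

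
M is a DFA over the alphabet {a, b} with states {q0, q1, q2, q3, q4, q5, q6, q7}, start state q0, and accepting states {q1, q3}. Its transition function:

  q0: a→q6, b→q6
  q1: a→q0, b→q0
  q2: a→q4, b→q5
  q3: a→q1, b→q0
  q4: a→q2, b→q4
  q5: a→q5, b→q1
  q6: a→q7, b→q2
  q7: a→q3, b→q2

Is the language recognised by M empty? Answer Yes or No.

No

The string aaa is accepted: the run q0 → q6 → q7 → q3 ends in the accepting state q3.
Since at least one string is accepted, L(M) is not empty.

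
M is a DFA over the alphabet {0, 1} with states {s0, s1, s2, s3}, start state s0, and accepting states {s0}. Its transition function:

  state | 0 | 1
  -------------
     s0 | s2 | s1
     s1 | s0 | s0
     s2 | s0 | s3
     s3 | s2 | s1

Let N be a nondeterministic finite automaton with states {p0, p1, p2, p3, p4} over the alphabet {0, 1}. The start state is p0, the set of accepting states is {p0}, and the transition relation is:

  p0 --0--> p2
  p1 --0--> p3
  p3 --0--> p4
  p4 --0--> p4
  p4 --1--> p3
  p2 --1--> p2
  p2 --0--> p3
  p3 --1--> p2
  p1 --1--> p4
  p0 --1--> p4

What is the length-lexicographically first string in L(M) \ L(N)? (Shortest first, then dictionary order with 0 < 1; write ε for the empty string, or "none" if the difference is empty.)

00

The string 00 is accepted by M but not by N.
No shorter string lies in the difference, and 00 is the lexicographically first length-2 string in L(M) \ L(N).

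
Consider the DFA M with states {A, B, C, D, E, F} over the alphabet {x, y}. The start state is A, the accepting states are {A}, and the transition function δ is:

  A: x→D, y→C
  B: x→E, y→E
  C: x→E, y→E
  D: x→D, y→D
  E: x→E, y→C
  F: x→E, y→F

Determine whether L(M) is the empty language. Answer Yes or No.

No

The empty string ε is accepted: the run A ends in the accepting state A.
Since at least one string is accepted, L(M) is not empty.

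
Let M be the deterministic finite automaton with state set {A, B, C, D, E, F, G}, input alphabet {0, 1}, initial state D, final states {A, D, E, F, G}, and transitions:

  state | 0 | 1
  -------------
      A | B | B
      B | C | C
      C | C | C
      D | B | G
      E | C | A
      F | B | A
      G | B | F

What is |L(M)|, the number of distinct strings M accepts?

4

The useful subgraph on states {A, D, F, G} is acyclic, so L(M) is finite; the longest accepting path visits 4 useful states, giving maximum string length 3.
Counting accepting paths from D by length: 1 of length 0, 1 of length 1, 1 of length 2, 1 of length 3. Total 4.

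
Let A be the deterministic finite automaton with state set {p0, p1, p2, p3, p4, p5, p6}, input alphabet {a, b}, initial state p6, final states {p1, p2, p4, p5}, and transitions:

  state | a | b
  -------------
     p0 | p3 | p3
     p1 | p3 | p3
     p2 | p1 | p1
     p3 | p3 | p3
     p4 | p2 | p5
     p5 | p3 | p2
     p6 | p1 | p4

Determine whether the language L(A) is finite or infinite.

The useful states (reachable from p6 and able to reach an accepting state) are {p1, p2, p4, p5, p6}.
Restricted to these states the transition graph has no cycle, so every accepting path has bounded length and L is finite.

finite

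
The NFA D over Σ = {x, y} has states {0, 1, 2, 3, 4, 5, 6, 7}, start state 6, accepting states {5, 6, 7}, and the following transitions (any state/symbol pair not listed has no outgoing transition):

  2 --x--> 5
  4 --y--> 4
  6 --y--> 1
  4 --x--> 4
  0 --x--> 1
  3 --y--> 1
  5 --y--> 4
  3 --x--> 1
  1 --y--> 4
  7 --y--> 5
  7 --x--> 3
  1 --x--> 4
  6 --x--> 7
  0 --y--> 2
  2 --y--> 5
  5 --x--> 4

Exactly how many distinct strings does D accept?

3

The useful subgraph on states {5, 6, 7} is acyclic, so L(D) is finite; the longest accepting path visits 3 useful states, giving maximum string length 2.
Counting accepting paths from 6 by length: 1 of length 0, 1 of length 1, 1 of length 2. Total 3.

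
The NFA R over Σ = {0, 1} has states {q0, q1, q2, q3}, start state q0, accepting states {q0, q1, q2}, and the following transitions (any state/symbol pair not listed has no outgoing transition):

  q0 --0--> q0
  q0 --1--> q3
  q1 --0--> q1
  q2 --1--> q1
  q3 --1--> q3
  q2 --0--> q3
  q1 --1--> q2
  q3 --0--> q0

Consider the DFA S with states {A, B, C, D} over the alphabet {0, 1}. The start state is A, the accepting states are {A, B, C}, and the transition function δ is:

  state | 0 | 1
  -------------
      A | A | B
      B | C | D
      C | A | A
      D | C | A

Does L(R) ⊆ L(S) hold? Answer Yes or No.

Exploring the product automaton R × S from the start pair (q0, A), following both machines on each input symbol, reaches 5 state pairs: (q0, A), (q3, B), (q0, C), (q3, D), (q3, A).
R accepts in {q0, q1, q2} and S accepts in {A, B, C}. The reachable pairs whose R-component is accepting are (q0, A), (q0, C); in each of them the S-component is accepting too, so the product for L(R) \ L(S) (R-component accepting, S-component rejecting) has no reachable accepting pair and the difference is empty.
Hence every string in L(R) is also in L(S).

Yes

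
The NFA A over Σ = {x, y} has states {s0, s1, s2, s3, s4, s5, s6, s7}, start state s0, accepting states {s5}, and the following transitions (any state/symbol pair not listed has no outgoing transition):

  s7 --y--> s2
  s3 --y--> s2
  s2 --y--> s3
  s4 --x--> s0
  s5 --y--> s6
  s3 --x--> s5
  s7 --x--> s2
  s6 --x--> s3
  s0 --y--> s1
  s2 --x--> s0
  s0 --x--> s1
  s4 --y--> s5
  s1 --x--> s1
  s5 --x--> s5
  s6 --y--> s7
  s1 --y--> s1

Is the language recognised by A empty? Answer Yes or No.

The states reachable from the start state are {s0, s1}.
None of the accepting states {s5} is reachable, so no string is accepted and L(A) = ∅.

Yes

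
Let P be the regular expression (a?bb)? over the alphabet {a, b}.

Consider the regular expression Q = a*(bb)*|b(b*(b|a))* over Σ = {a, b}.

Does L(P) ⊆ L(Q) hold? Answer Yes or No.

Converting the expression P to a DFA (subset construction, then merging equivalent states) gives the minimal DFA with states {p0, p1, p2, p3, p4}, start state p0, accepting states {p0, p4} and transitions p0: a→p1, b→p2; p1: a→p3, b→p2; p2: a→p3, b→p4; p3: a→p3, b→p3; p4: a→p3, b→p3.
Converting the expression Q to a DFA (subset construction, then merging equivalent states) gives the minimal DFA with states {q0, q1, q2, q3, q4, q5}, start state q0, accepting states {q0, q1, q2, q5} and transitions q0: a→q1, b→q2; q1: a→q1, b→q3; q2: a→q2, b→q2; q3: a→q4, b→q5; q4: a→q4, b→q4; q5: a→q4, b→q3.
Exploring the product automaton P × Q from the start pair (p0, q0), following both machines on each input symbol, reaches 11 state pairs: (p0, q0), (p1, q1), (p2, q2), (p3, q1), (p2, q3), (p3, q2), (p4, q2), (p3, q3), (p3, q4), (p4, q5), (p3, q5).
P accepts in {p0, p4} and Q accepts in {q0, q1, q2, q5}. The reachable pairs whose P-component is accepting are (p0, q0), (p4, q2), (p4, q5); in each of them the Q-component is accepting too, so the product for L(P) \ L(Q) (P-component accepting, Q-component rejecting) has no reachable accepting pair and the difference is empty.
Hence every string in L(P) is also in L(Q).

Yes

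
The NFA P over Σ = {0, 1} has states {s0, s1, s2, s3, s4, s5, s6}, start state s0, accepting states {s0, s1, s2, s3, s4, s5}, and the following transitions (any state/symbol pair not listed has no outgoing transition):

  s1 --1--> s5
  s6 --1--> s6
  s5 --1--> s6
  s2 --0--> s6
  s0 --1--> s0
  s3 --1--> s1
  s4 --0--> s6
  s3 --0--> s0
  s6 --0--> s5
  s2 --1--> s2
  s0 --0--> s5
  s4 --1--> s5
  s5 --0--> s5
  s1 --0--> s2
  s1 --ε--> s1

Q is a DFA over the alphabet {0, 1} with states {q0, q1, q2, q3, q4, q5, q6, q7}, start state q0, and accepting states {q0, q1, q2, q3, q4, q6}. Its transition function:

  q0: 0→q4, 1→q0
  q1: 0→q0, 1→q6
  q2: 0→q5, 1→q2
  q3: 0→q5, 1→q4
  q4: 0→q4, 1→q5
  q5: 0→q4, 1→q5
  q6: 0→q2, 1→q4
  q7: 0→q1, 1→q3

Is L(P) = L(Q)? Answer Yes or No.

Yes

Exploring the product automaton P × Q from the start pair (s0, q0), following both machines on each input symbol, reaches 3 state pairs: (s0, q0), (s5, q4), (s6, q5).
P accepts in {s0, s1, s2, s3, s4, s5} and Q accepts in {q0, q1, q2, q3, q4, q6}. In every reachable pair the two components are either both accepting — (s0, q0), (s5, q4) — or both non-accepting, so no string is accepted by exactly one of the machines: L(P) \ L(Q) and L(Q) \ L(P) are both empty.
Hence every string is accepted by P iff it is accepted by Q, and the two languages coincide.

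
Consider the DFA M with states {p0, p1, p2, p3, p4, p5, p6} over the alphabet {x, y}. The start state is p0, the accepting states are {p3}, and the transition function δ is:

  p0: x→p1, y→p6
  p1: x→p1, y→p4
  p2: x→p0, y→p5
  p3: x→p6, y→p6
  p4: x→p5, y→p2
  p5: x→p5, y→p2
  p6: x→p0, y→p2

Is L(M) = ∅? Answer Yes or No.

The states reachable from the start state are {p0, p1, p2, p4, p5, p6}.
None of the accepting states {p3} is reachable, so no string is accepted and L(M) = ∅.

Yes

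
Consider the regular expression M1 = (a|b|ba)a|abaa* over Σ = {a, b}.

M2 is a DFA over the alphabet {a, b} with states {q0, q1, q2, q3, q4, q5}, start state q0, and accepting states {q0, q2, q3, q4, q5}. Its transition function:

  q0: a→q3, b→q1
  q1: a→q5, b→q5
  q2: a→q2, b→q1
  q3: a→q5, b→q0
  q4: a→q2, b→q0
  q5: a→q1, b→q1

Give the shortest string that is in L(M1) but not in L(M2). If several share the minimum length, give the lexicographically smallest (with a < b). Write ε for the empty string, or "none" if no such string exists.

baa

The string baa is accepted by M1 but not by M2.
No shorter string lies in the difference, and baa is the lexicographically first length-3 string in L(M1) \ L(M2).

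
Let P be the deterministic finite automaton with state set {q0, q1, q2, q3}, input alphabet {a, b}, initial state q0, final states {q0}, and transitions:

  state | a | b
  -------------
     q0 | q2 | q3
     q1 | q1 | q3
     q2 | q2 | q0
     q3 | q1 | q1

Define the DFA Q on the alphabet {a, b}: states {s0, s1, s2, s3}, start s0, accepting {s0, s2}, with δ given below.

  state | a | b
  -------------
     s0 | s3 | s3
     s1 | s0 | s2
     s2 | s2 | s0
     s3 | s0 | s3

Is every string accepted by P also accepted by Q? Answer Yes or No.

No

The string ab is in L(P) but not in L(Q).
So L(P) ⊄ L(Q).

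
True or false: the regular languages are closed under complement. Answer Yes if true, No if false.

Yes

Take a complete DFA for L and swap accepting and non-accepting states; the resulting DFA accepts exactly Σ* \ L.
So the regular languages are closed under complement.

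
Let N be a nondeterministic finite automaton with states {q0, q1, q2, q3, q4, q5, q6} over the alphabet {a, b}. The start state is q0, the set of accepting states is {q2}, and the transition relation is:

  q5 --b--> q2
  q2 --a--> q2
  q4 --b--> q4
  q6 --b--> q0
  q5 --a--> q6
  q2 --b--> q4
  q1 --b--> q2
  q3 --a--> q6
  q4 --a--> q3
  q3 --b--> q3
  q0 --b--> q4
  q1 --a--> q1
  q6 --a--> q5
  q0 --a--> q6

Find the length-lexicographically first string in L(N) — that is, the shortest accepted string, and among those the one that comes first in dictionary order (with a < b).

A breadth-first search from q0 reaches an accepting state first via the path q0 → q6 → q5 → q2 on input aab.
No string of length < 3 is accepted (BFS exhausts all shorter strings without reaching an accepting state), and aab is the lexicographically least accepting string of length 3.

aab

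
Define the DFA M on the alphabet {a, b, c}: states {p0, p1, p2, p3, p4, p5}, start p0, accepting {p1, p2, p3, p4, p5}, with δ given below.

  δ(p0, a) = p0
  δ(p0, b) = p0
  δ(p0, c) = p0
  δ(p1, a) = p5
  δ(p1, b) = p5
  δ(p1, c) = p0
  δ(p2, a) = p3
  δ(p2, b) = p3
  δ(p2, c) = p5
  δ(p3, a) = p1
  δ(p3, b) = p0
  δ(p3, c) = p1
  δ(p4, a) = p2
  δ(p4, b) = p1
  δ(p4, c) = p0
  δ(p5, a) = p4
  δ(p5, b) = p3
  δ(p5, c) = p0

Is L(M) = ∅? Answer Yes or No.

Yes

The states reachable from the start state are {p0}.
None of the accepting states {p1, p2, p3, p4, p5} is reachable, so no string is accepted and L(M) = ∅.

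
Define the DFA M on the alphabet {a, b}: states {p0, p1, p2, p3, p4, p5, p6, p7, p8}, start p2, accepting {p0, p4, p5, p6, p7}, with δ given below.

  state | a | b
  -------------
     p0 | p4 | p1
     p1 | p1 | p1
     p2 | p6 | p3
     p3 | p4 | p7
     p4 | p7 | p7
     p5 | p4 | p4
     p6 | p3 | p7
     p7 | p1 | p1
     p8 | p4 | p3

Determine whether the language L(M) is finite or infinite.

finite

The useful states (reachable from p2 and able to reach an accepting state) are {p2, p3, p4, p6, p7}.
Restricted to these states the transition graph has no cycle, so every accepting path has bounded length and L is finite.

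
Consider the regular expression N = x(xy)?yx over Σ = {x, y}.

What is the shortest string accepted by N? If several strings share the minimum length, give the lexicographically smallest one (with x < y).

By inspection of the expression, no string of length less than 3 matches, and xyx is the lexicographically first match of length 3.

xyx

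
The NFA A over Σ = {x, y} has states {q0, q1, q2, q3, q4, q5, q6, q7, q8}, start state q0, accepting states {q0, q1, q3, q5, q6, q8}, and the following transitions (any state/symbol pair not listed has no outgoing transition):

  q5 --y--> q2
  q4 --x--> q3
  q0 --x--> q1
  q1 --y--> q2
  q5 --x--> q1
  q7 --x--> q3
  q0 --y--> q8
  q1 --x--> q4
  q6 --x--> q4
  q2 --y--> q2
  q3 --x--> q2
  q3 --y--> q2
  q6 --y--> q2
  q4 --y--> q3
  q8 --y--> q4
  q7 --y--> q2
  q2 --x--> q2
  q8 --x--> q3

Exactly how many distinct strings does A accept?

The useful subgraph on states {q0, q1, q3, q4, q8} is acyclic, so L(A) is finite; the longest accepting path visits 4 useful states, giving maximum string length 3.
Counting accepting paths from q0 by length: 1 of length 0, 2 of length 1, 1 of length 2, 4 of length 3. Total 8.

8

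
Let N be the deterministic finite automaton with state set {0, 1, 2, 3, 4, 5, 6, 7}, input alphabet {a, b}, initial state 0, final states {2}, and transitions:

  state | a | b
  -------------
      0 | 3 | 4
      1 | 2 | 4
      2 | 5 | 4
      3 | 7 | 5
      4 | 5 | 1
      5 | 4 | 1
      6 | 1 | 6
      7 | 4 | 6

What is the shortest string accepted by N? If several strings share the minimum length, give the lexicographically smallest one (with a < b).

bba

A breadth-first search from 0 reaches an accepting state first via the path 0 → 4 → 1 → 2 on input bba.
No string of length < 3 is accepted (BFS exhausts all shorter strings without reaching an accepting state), and bba is the lexicographically least accepting string of length 3.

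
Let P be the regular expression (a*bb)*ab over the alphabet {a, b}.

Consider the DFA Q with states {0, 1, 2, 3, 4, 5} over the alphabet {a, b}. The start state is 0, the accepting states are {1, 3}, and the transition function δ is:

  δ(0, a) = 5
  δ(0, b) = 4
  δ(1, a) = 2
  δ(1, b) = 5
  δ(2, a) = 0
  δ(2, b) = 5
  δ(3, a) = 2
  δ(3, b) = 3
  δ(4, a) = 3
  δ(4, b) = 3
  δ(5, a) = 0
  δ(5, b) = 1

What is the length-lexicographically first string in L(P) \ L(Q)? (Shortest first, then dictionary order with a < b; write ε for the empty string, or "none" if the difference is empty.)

The string bbab is accepted by P but not by Q.
No shorter string lies in the difference, and bbab is the lexicographically first length-4 string in L(P) \ L(Q).

bbab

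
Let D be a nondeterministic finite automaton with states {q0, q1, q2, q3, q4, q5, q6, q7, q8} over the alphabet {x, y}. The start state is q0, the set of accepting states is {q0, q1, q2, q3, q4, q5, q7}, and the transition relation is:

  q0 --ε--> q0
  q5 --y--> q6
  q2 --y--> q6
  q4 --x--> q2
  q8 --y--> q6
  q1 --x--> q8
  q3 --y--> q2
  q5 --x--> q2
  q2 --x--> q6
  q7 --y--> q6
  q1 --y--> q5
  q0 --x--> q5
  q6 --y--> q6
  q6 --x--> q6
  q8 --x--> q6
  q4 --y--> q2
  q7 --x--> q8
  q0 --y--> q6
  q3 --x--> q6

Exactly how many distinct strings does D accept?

The useful subgraph on states {q0, q2, q5} is acyclic, so L(D) is finite; the longest accepting path visits 3 useful states, giving maximum string length 2.
Counting accepting paths from q0 by length: 1 of length 0, 1 of length 1, 1 of length 2. Total 3.

3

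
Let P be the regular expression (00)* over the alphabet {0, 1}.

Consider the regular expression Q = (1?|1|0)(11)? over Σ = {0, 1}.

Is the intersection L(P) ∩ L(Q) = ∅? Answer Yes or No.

No

The empty string ε is accepted by both P and Q.
Hence L(P) ∩ L(Q) ≠ ∅.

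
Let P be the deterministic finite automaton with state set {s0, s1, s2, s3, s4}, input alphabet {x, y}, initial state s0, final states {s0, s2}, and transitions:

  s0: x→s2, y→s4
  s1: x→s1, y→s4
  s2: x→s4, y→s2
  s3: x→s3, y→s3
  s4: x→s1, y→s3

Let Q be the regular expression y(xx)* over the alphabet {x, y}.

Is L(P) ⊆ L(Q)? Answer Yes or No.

The empty string ε is in L(P) but not in L(Q).
So L(P) ⊄ L(Q).

No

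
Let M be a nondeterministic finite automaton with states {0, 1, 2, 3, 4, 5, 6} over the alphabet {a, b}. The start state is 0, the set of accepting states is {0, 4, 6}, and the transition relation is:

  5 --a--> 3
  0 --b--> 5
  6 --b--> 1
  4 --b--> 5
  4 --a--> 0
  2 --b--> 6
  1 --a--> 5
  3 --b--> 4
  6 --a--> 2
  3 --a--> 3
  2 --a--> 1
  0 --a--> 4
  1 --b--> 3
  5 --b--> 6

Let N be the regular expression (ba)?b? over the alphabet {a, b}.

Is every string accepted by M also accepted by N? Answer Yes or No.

No

The string a is in L(M) but not in L(N).
So L(M) ⊄ L(N).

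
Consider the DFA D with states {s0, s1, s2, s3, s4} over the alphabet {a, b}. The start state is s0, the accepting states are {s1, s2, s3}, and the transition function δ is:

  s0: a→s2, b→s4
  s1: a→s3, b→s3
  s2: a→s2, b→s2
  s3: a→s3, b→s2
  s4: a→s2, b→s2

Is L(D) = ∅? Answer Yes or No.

The string a is accepted: the run s0 → s2 ends in the accepting state s2.
Since at least one string is accepted, L(D) is not empty.

No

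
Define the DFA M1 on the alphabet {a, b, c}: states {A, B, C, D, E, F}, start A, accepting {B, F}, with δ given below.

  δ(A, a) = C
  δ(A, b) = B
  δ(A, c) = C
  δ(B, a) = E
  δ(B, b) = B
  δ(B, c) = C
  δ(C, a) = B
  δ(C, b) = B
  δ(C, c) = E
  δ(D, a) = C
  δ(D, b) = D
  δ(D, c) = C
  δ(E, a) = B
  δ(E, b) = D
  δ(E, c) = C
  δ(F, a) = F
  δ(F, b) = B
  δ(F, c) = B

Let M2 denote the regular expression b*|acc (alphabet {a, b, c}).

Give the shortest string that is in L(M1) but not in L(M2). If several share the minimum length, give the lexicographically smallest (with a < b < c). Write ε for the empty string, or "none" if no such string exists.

aa

The string aa is accepted by M1 but not by M2.
No shorter string lies in the difference, and aa is the lexicographically first length-2 string in L(M1) \ L(M2).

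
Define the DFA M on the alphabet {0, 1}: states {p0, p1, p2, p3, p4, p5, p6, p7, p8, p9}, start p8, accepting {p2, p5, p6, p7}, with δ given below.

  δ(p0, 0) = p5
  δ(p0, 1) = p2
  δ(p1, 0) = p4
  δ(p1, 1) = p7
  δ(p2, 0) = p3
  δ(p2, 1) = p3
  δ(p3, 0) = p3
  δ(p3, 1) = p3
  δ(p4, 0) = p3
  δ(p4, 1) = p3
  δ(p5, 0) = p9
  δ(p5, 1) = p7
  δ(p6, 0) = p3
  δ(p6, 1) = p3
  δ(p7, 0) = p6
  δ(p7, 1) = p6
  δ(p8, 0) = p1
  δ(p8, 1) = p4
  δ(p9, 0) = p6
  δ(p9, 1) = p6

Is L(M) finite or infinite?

The useful states (reachable from p8 and able to reach an accepting state) are {p1, p6, p7, p8}.
Restricted to these states the transition graph has no cycle, so every accepting path has bounded length and L is finite.

finite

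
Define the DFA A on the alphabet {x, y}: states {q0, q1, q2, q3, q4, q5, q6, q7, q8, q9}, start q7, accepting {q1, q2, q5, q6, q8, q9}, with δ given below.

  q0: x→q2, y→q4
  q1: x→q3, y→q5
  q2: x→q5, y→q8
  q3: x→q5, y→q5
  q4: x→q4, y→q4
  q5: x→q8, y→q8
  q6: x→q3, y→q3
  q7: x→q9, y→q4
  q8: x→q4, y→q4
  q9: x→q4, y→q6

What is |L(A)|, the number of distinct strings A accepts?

The useful subgraph on states {q3, q5, q6, q7, q8, q9} is acyclic, so L(A) is finite; the longest accepting path visits 6 useful states, giving maximum string length 5.
Counting accepting paths from q7 by length: 1 of length 1, 1 of length 2, 4 of length 4, 8 of length 5. Total 14.

14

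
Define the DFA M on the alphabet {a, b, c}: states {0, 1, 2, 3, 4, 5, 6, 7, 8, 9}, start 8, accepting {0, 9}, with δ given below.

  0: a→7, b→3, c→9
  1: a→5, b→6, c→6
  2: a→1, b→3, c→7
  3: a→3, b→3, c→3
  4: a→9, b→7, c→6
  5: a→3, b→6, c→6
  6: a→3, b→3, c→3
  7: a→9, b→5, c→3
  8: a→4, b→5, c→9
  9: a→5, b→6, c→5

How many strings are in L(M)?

The useful subgraph on states {4, 7, 8, 9} is acyclic, so L(M) is finite; the longest accepting path visits 4 useful states, giving maximum string length 3.
Counting accepting paths from 8 by length: 1 of length 1, 1 of length 2, 1 of length 3. Total 3.

3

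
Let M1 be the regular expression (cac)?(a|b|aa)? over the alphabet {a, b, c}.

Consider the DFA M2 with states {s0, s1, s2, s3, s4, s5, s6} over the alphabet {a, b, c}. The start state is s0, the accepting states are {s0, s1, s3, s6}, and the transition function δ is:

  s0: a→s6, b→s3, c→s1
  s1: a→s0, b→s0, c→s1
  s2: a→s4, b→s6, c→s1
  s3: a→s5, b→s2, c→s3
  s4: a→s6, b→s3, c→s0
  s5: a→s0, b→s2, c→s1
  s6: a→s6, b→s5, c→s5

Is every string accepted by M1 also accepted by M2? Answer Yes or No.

Yes

Converting the expression M1 to a DFA (subset construction, then merging equivalent states) gives the minimal DFA with states {r0, r1, r2, r3, r4, r5, r6}, start state r0, accepting states {r0, r1, r2, r6} and transitions r0: a→r1, b→r2, c→r3; r1: a→r2, b→r4, c→r4; r2: a→r4, b→r4, c→r4; r3: a→r5, b→r4, c→r4; r4: a→r4, b→r4, c→r4; r5: a→r4, b→r4, c→r6; r6: a→r1, b→r2, c→r4.
Exploring the product automaton M1 × M2 from the start pair (r0, s0), following both machines on each input symbol, reaches 16 state pairs: (r0, s0), (r1, s6), (r2, s3), (r3, s1), (r2, s6), (r4, s5), (r4, s2), (r4, s3), (r5, s0), (r4, s0), (r4, s1), (r4, s6), (r4, s4), (r6, s1), (r1, s0), (r2, s0).
M1 accepts in {r0, r1, r2, r6} and M2 accepts in {s0, s1, s3, s6}. The reachable pairs whose M1-component is accepting are (r0, s0), (r1, s6), (r2, s3), (r2, s6), (r6, s1), (r1, s0), (r2, s0); in each of them the M2-component is accepting too, so the product for L(M1) \ L(M2) (M1-component accepting, M2-component rejecting) has no reachable accepting pair and the difference is empty.
Hence every string in L(M1) is also in L(M2).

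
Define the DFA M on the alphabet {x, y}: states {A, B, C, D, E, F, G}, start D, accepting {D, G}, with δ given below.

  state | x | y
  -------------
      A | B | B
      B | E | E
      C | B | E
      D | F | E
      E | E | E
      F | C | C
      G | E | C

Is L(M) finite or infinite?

The useful states (reachable from D and able to reach an accepting state) are {D}.
Restricted to these states the transition graph has no cycle, so every accepting path has bounded length and L is finite.

finite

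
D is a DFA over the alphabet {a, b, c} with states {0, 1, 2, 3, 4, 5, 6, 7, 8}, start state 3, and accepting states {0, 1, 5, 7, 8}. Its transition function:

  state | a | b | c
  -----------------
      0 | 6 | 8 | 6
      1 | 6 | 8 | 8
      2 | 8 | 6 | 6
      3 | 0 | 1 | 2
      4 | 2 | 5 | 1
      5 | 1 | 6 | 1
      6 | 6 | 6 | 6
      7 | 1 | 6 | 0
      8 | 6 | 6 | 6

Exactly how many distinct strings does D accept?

The useful subgraph on states {0, 1, 2, 3, 8} is acyclic, so L(D) is finite; the longest accepting path visits 3 useful states, giving maximum string length 2.
Counting accepting paths from 3 by length: 2 of length 1, 4 of length 2. Total 6.

6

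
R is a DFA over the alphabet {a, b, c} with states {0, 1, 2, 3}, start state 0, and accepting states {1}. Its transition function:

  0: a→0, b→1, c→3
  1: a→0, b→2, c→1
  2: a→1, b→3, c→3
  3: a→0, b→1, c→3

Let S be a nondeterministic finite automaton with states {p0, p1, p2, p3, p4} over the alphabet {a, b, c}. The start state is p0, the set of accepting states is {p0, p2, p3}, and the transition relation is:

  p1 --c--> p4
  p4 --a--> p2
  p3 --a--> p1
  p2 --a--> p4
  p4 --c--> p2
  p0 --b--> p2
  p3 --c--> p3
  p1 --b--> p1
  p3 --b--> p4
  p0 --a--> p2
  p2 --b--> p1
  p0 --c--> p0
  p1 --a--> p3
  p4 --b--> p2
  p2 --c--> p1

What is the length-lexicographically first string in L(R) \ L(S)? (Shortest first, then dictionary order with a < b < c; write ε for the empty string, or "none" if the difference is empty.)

The string ab is accepted by R but not by S.
No shorter string lies in the difference, and ab is the lexicographically first length-2 string in L(R) \ L(S).

ab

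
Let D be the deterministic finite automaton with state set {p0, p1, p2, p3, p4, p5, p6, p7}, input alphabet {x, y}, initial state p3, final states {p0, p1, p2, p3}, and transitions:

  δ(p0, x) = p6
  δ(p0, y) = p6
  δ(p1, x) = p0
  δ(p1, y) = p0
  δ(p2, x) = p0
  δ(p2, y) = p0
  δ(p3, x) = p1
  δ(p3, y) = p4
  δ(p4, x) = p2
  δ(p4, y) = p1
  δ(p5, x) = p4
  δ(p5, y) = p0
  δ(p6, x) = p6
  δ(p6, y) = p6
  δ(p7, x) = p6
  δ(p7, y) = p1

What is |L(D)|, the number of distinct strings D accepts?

The useful subgraph on states {p0, p1, p2, p3, p4} is acyclic, so L(D) is finite; the longest accepting path visits 4 useful states, giving maximum string length 3.
Counting accepting paths from p3 by length: 1 of length 0, 1 of length 1, 4 of length 2, 4 of length 3. Total 10.

10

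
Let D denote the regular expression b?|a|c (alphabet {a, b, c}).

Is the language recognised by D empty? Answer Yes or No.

The empty string ε matches the expression, so it belongs to L(D).
Since L(D) contains at least one string, it is not empty.

No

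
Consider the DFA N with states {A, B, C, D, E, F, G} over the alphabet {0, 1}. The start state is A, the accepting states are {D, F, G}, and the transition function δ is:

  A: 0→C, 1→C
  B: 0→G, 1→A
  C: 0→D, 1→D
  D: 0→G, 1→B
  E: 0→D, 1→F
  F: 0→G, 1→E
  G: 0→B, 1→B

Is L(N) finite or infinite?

State A is reachable from the start and can reach an accepting state, and it lies on the cycle A → C → D → B → A.
Traversing that cycle any number of times yields accepted strings of unbounded length, so the language is infinite.

infinite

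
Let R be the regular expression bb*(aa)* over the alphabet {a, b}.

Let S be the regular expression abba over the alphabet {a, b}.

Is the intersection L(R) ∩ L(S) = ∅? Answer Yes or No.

Yes

Converting the expression R to a DFA (subset construction, then merging equivalent states) gives the minimal DFA with states {r0, r1, r2, r3, r4}, start state r0, accepting states {r2, r4} and transitions r0: a→r1, b→r2; r1: a→r1, b→r1; r2: a→r3, b→r2; r3: a→r4, b→r1; r4: a→r3, b→r1.
Converting the expression S to a DFA (subset construction, then merging equivalent states) gives the minimal DFA with states {s0, s1, s2, s3, s4, s5}, start state s0, accepting states {s5} and transitions s0: a→s1, b→s2; s1: a→s2, b→s3; s2: a→s2, b→s2; s3: a→s2, b→s4; s4: a→s5, b→s2; s5: a→s2, b→s2.
Exploring the product automaton R × S from the start pair (r0, s0), following both machines on each input symbol, reaches 9 state pairs: (r0, s0), (r1, s1), (r2, s2), (r1, s2), (r1, s3), (r3, s2), (r1, s4), (r4, s2), (r1, s5).
R accepts in {r2, r4} and S accepts in {s5}; no reachable pair has both components accepting, so no string drives both machines to acceptance simultaneously and L(R) ∩ L(S) = ∅.
So no string is accepted by both, and the intersection is empty.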